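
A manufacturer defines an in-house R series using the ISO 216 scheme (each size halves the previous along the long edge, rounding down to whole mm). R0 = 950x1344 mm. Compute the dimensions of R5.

168 × 237 mm

R1: ⌊1344/2⌋ × 950 = 672 × 950 mm
R2: ⌊950/2⌋ × 672 = 475 × 672 mm
R3: ⌊672/2⌋ × 475 = 336 × 475 mm
R4: ⌊475/2⌋ × 336 = 237 × 336 mm
R5: ⌊336/2⌋ × 237 = 168 × 237 mm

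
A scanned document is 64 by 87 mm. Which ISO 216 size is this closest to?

B8 (62 × 88 mm)

Aspect ratio 87/64 ≈ 1.359 (ISO target is √2 ≈ 1.414).
In the B-series (B0 = 1000 × 1414 mm): B8 = 62 × 88 mm.
Off by 3 mm total — nearest standard size.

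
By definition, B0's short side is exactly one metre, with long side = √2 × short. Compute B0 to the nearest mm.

1000 × 1414 mm

Short side = 1000 mm; long side = 1000√2 ≈ 1414.2 mm.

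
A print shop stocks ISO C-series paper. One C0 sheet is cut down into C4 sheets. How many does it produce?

16

Each ISO step halves the sheet: 1 × C0 → 2 × C1 → 4 × C2 → 8 × C3 → …
From C0 to C4 is 4 halving steps: 2^4 = 16.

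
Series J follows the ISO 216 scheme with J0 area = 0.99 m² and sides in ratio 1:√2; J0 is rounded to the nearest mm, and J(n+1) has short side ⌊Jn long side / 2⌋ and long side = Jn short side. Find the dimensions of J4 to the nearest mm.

209 × 295 mm

Let J0's short side be w mm. w · w√2 = 0.99 m² = 990,000 mm², so w ≈ 836.7 mm and w√2 ≈ 1183.2 mm → J0 = 837 × 1183 mm.
J1: ⌊1183/2⌋ × 837 = 591 × 837 mm
J2: ⌊837/2⌋ × 591 = 418 × 591 mm
J3: ⌊591/2⌋ × 418 = 295 × 418 mm
J4: ⌊418/2⌋ × 295 = 209 × 295 mm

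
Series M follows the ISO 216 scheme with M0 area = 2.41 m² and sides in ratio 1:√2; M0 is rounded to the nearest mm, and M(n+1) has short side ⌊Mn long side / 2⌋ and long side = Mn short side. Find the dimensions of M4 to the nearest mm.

326 × 461 mm

Let M0's short side be w mm. w · w√2 = 2.41 m² = 2,410,000 mm², so w ≈ 1305.4 mm and w√2 ≈ 1846.1 mm → M0 = 1305 × 1846 mm.
M1: ⌊1846/2⌋ × 1305 = 923 × 1305 mm
M2: ⌊1305/2⌋ × 923 = 652 × 923 mm
M3: ⌊923/2⌋ × 652 = 461 × 652 mm
M4: ⌊652/2⌋ × 461 = 326 × 461 mm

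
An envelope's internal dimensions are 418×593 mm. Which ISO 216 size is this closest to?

Aspect ratio 593/418 ≈ 1.419 — close to the ISO √2 ≈ 1.414.
In the A-series (A0 area = 1 m²): A2 = 420 × 594 mm.
Off by 3 mm total — nearest standard size.

A2 (420 × 594 mm)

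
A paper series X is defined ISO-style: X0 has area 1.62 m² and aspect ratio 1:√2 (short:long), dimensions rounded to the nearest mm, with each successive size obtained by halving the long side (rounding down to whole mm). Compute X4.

267 × 378 mm

Let X0's short side be w mm. w · w√2 = 1.62 m² = 1,620,000 mm², so w ≈ 1070.3 mm and w√2 ≈ 1513.6 mm → X0 = 1070 × 1514 mm.
X1: ⌊1514/2⌋ × 1070 = 757 × 1070 mm
X2: ⌊1070/2⌋ × 757 = 535 × 757 mm
X3: ⌊757/2⌋ × 535 = 378 × 535 mm
X4: ⌊535/2⌋ × 378 = 267 × 378 mm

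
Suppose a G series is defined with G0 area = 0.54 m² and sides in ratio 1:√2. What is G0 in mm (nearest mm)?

Let the short side be w mm. Then w · w√2 = 0.54 m² = 540,000 mm².
w² = 540,000/√2, so w ≈ 617.9 mm; long side = w√2 ≈ 873.9 mm.

618 × 874 mm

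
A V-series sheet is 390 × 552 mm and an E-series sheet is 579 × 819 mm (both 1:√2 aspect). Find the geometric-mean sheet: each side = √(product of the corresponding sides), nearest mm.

Short side: √(390 · 579) = √225810 ≈ 475.2 → 475 mm
Long side: √(552 · 819) = √452088 ≈ 672.4 → 672 mm

475 × 672 mm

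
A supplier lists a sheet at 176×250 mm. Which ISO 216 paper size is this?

Aspect ratio 250/176 ≈ 1.420 — close to the ISO √2 ≈ 1.414.
In the B-series (B0 = 1000 × 1414 mm): B5 = 176 × 250 mm.

B5 (176 × 250 mm)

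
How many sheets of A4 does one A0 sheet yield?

A0 = 841 × 1189 mm; A4 = 210 × 297 mm.
Each halving step doubles the count; 4 steps from A0 to A4.
2^4 = 16.

16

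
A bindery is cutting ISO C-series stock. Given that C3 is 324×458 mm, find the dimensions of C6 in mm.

C4: ⌊458/2⌋ × 324 = 229 × 324 mm
C5: ⌊324/2⌋ × 229 = 162 × 229 mm
C6: ⌊229/2⌋ × 162 = 114 × 162 mm

114 × 162 mm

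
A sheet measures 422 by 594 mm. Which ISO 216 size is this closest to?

Aspect ratio 594/422 ≈ 1.408 — close to the ISO √2 ≈ 1.414.
In the A-series (A0 area = 1 m²): A2 = 420 × 594 mm.
Off by 2 mm total — nearest standard size.

A2 (420 × 594 mm)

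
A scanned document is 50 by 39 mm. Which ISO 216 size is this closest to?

Aspect ratio 50/39 ≈ 1.282 (ISO target is √2 ≈ 1.414).
In the A-series (A0 area = 1 m²): A9 = 37 × 52 mm.
Off by 4 mm total — nearest standard size.

A9 (37 × 52 mm)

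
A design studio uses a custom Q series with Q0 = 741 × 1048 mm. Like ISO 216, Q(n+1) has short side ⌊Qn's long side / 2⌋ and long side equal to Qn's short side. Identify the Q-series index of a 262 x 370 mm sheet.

Q0: 741 × 1048 mm
Q1: 524 × 741 mm
Q2: 370 × 524 mm
Q3: 262 × 370 mm
Q4: 185 × 262 mm
→ matches Q3.

Q3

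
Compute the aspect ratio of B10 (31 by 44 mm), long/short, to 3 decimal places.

1.419

44 / 31 = 1.419
ISO 216 targets √2 ≈ 1.414; the +0.005 deviation is from mm rounding.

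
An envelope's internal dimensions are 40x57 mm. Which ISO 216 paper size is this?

Aspect ratio 57/40 ≈ 1.425 — close to the ISO √2 ≈ 1.414.
In the C-series (envelope sizes, between A and B): C9 = 40 × 57 mm.

C9 (40 × 57 mm)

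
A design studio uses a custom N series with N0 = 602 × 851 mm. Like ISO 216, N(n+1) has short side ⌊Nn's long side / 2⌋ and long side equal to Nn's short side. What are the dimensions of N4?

150 × 212 mm

N1: ⌊851/2⌋ × 602 = 425 × 602 mm
N2: ⌊602/2⌋ × 425 = 301 × 425 mm
N3: ⌊425/2⌋ × 301 = 212 × 301 mm
N4: ⌊301/2⌋ × 212 = 150 × 212 mm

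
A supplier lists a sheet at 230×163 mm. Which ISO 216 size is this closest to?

Aspect ratio 230/163 ≈ 1.411 — close to the ISO √2 ≈ 1.414.
In the C-series (envelope sizes, between A and B): C5 = 162 × 229 mm.
Off by 2 mm total — nearest standard size.

C5 (162 × 229 mm)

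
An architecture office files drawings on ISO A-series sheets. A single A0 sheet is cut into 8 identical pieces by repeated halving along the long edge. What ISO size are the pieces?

8 = 2^3, so 3 halving steps.
A0 → A1 → … → A3 after 3 steps.

A3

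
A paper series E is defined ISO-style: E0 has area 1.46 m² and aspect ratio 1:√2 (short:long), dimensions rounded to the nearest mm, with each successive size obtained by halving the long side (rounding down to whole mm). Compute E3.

Let E0's short side be w mm. w · w√2 = 1.46 m² = 1,460,000 mm², so w ≈ 1016.1 mm and w√2 ≈ 1436.9 mm → E0 = 1016 × 1437 mm.
E1: ⌊1437/2⌋ × 1016 = 718 × 1016 mm
E2: ⌊1016/2⌋ × 718 = 508 × 718 mm
E3: ⌊718/2⌋ × 508 = 359 × 508 mm

359 × 508 mm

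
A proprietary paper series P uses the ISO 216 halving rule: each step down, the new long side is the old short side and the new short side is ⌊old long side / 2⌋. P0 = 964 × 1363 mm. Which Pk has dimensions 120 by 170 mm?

P6

P0: 964 × 1363 mm
P1: 681 × 964 mm
P2: 482 × 681 mm
P3: 340 × 482 mm
P4: 241 × 340 mm
P5: 170 × 241 mm
P6: 120 × 170 mm
P7: 85 × 120 mm
→ matches P6.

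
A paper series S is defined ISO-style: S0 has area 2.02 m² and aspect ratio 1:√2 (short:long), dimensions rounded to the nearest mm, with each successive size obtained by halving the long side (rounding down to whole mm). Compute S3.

422 × 597 mm

Let S0's short side be w mm. w · w√2 = 2.02 m² = 2,020,000 mm², so w ≈ 1195.1 mm and w√2 ≈ 1690.2 mm → S0 = 1195 × 1690 mm.
S1: ⌊1690/2⌋ × 1195 = 845 × 1195 mm
S2: ⌊1195/2⌋ × 845 = 597 × 845 mm
S3: ⌊845/2⌋ × 597 = 422 × 597 mm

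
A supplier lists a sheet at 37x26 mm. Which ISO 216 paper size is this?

Aspect ratio 37/26 ≈ 1.423 — close to the ISO √2 ≈ 1.414.
In the A-series (A0 area = 1 m²): A10 = 26 × 37 mm.

A10 (26 × 37 mm)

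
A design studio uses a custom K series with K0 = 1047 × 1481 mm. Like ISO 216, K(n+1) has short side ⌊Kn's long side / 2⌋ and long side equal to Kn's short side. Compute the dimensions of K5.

185 × 261 mm

K1: ⌊1481/2⌋ × 1047 = 740 × 1047 mm
K2: ⌊1047/2⌋ × 740 = 523 × 740 mm
K3: ⌊740/2⌋ × 523 = 370 × 523 mm
K4: ⌊523/2⌋ × 370 = 261 × 370 mm
K5: ⌊370/2⌋ × 261 = 185 × 261 mm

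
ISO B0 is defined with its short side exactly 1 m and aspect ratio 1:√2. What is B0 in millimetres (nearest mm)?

Short side = 1000 mm; long side = 1000√2 ≈ 1414.2 mm.

1000 × 1414 mm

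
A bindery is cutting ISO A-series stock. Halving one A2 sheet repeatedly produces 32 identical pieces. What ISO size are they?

A7

32 = 2^5, so 5 halving steps.
A2 → A3 → … → A7 after 5 steps.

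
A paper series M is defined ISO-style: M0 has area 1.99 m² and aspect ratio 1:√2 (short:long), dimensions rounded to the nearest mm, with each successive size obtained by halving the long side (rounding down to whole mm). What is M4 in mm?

296 × 419 mm

Let M0's short side be w mm. w · w√2 = 1.99 m² = 1,990,000 mm², so w ≈ 1186.2 mm and w√2 ≈ 1677.6 mm → M0 = 1186 × 1678 mm.
M1: ⌊1678/2⌋ × 1186 = 839 × 1186 mm
M2: ⌊1186/2⌋ × 839 = 593 × 839 mm
M3: ⌊839/2⌋ × 593 = 419 × 593 mm
M4: ⌊593/2⌋ × 419 = 296 × 419 mm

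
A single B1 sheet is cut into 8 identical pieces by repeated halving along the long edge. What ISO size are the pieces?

B4

8 = 2^3, so 3 halving steps.
B1 → B2 → … → B4 after 3 steps.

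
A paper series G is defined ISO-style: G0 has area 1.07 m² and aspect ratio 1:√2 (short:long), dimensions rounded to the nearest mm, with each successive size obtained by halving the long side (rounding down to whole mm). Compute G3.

Let G0's short side be w mm. w · w√2 = 1.07 m² = 1,070,000 mm², so w ≈ 869.8 mm and w√2 ≈ 1230.1 mm → G0 = 870 × 1230 mm.
G1: ⌊1230/2⌋ × 870 = 615 × 870 mm
G2: ⌊870/2⌋ × 615 = 435 × 615 mm
G3: ⌊615/2⌋ × 435 = 307 × 435 mm

307 × 435 mm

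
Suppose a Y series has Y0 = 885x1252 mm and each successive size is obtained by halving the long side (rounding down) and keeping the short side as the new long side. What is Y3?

313 × 442 mm

Y1: ⌊1252/2⌋ × 885 = 626 × 885 mm
Y2: ⌊885/2⌋ × 626 = 442 × 626 mm
Y3: ⌊626/2⌋ × 442 = 313 × 442 mm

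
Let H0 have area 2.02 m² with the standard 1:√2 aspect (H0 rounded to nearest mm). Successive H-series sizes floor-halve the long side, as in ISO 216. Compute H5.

211 × 298 mm

Let H0's short side be w mm. w · w√2 = 2.02 m² = 2,020,000 mm², so w ≈ 1195.1 mm and w√2 ≈ 1690.2 mm → H0 = 1195 × 1690 mm.
H1: ⌊1690/2⌋ × 1195 = 845 × 1195 mm
H2: ⌊1195/2⌋ × 845 = 597 × 845 mm
H3: ⌊845/2⌋ × 597 = 422 × 597 mm
H4: ⌊597/2⌋ × 422 = 298 × 422 mm
H5: ⌊422/2⌋ × 298 = 211 × 298 mm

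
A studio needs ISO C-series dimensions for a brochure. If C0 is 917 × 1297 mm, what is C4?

229 × 324 mm

C1: ⌊1297/2⌋ × 917 = 648 × 917 mm
C2: ⌊917/2⌋ × 648 = 458 × 648 mm
C3: ⌊648/2⌋ × 458 = 324 × 458 mm
C4: ⌊458/2⌋ × 324 = 229 × 324 mm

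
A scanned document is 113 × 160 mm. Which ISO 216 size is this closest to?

Aspect ratio 160/113 ≈ 1.416 — close to the ISO √2 ≈ 1.414.
In the C-series (envelope sizes, between A and B): C6 = 114 × 162 mm.
Off by 3 mm total — nearest standard size.

C6 (114 × 162 mm)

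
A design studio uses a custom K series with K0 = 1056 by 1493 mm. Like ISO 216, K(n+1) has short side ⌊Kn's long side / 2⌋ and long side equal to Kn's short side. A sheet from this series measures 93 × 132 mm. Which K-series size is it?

K7

K0: 1056 × 1493 mm
K1: 746 × 1056 mm
K2: 528 × 746 mm
K3: 373 × 528 mm
K4: 264 × 373 mm
K5: 186 × 264 mm
K6: 132 × 186 mm
K7: 93 × 132 mm
K8: 66 × 93 mm
→ matches K7.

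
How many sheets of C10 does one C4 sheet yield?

64

C4 = 229 × 324 mm; C10 = 28 × 40 mm.
Each halving step doubles the count; 6 steps from C4 to C10.
2^6 = 64.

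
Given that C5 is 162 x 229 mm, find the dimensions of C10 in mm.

C6: ⌊229/2⌋ × 162 = 114 × 162 mm
C7: ⌊162/2⌋ × 114 = 81 × 114 mm
C8: ⌊114/2⌋ × 81 = 57 × 81 mm
C9: ⌊81/2⌋ × 57 = 40 × 57 mm
C10: ⌊57/2⌋ × 40 = 28 × 40 mm

28 × 40 mm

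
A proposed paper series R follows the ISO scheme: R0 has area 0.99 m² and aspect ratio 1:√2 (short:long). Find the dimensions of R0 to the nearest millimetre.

Let the short side be w mm. Then w · w√2 = 0.99 m² = 990,000 mm².
w² = 990,000/√2, so w ≈ 836.7 mm; long side = w√2 ≈ 1183.2 mm.

837 × 1183 mm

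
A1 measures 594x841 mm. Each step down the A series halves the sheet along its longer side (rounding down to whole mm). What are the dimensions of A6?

A2: ⌊841/2⌋ × 594 = 420 × 594 mm
A3: ⌊594/2⌋ × 420 = 297 × 420 mm
A4: ⌊420/2⌋ × 297 = 210 × 297 mm
A5: ⌊297/2⌋ × 210 = 148 × 210 mm
A6: ⌊210/2⌋ × 148 = 105 × 148 mm

105 × 148 mm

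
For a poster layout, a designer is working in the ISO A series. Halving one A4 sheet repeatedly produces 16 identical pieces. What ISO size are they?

A8

16 = 2^4, so 4 halving steps.
A4 → A5 → … → A8 after 4 steps.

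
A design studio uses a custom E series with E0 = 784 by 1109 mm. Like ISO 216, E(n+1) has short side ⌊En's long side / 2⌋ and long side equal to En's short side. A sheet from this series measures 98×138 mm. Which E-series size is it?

E0: 784 × 1109 mm
E1: 554 × 784 mm
E2: 392 × 554 mm
E3: 277 × 392 mm
E4: 196 × 277 mm
E5: 138 × 196 mm
E6: 98 × 138 mm
E7: 69 × 98 mm
→ matches E6.

E6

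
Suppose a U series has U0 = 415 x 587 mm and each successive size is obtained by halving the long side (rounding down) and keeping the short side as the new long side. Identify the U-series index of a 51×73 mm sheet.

U0: 415 × 587 mm
U1: 293 × 415 mm
U2: 207 × 293 mm
U3: 146 × 207 mm
U4: 103 × 146 mm
U5: 73 × 103 mm
U6: 51 × 73 mm
U7: 36 × 51 mm
→ matches U6.

U6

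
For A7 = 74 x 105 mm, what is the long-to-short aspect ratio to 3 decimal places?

1.419

105 / 74 = 1.419
ISO 216 targets √2 ≈ 1.414; the +0.005 deviation is from mm rounding.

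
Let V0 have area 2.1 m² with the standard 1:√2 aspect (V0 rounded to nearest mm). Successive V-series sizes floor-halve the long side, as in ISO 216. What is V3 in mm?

430 × 609 mm

Let V0's short side be w mm. w · w√2 = 2.1 m² = 2,100,000 mm², so w ≈ 1218.6 mm and w√2 ≈ 1723.3 mm → V0 = 1219 × 1723 mm.
V1: ⌊1723/2⌋ × 1219 = 861 × 1219 mm
V2: ⌊1219/2⌋ × 861 = 609 × 861 mm
V3: ⌊861/2⌋ × 609 = 430 × 609 mm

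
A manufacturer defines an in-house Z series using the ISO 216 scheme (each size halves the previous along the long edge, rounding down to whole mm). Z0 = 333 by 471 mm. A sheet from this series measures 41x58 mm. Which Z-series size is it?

Z6

Z0: 333 × 471 mm
Z1: 235 × 333 mm
Z2: 166 × 235 mm
Z3: 117 × 166 mm
Z4: 83 × 117 mm
Z5: 58 × 83 mm
Z6: 41 × 58 mm
Z7: 29 × 41 mm
→ matches Z6.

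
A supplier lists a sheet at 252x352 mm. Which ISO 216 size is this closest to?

B4 (250 × 353 mm)

Aspect ratio 352/252 ≈ 1.397 (ISO target is √2 ≈ 1.414).
In the B-series (B0 = 1000 × 1414 mm): B4 = 250 × 353 mm.
Off by 3 mm total — nearest standard size.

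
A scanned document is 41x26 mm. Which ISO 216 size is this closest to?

C10 (28 × 40 mm)

Aspect ratio 41/26 ≈ 1.577 (ISO target is √2 ≈ 1.414).
In the C-series (envelope sizes, between A and B): C10 = 28 × 40 mm.
Off by 3 mm total — nearest standard size.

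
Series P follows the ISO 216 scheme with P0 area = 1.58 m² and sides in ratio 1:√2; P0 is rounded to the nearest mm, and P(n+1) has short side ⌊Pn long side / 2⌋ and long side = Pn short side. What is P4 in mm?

264 × 373 mm

Let P0's short side be w mm. w · w√2 = 1.58 m² = 1,580,000 mm², so w ≈ 1057.0 mm and w√2 ≈ 1494.8 mm → P0 = 1057 × 1495 mm.
P1: ⌊1495/2⌋ × 1057 = 747 × 1057 mm
P2: ⌊1057/2⌋ × 747 = 528 × 747 mm
P3: ⌊747/2⌋ × 528 = 373 × 528 mm
P4: ⌊528/2⌋ × 373 = 264 × 373 mm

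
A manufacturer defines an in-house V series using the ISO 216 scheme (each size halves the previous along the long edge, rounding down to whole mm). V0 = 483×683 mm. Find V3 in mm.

170 × 241 mm

V1: ⌊683/2⌋ × 483 = 341 × 483 mm
V2: ⌊483/2⌋ × 341 = 241 × 341 mm
V3: ⌊341/2⌋ × 241 = 170 × 241 mm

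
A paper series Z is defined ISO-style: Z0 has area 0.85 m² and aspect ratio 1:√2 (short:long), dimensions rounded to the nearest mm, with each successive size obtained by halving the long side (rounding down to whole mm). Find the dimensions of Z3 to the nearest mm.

Let Z0's short side be w mm. w · w√2 = 0.85 m² = 850,000 mm², so w ≈ 775.3 mm and w√2 ≈ 1096.4 mm → Z0 = 775 × 1096 mm.
Z1: ⌊1096/2⌋ × 775 = 548 × 775 mm
Z2: ⌊775/2⌋ × 548 = 387 × 548 mm
Z3: ⌊548/2⌋ × 387 = 274 × 387 mm

274 × 387 mm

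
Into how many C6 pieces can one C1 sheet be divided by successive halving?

C1 = 648 × 917 mm; C6 = 114 × 162 mm.
Each halving step doubles the count; 5 steps from C1 to C6.
2^5 = 32.

32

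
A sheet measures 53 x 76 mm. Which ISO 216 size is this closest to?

Aspect ratio 76/53 ≈ 1.434 (ISO target is √2 ≈ 1.414).
In the A-series (A0 area = 1 m²): A8 = 52 × 74 mm.
Off by 3 mm total — nearest standard size.

A8 (52 × 74 mm)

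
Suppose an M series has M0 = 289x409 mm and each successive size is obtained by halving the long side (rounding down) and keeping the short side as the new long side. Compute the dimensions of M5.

51 × 72 mm

M1: ⌊409/2⌋ × 289 = 204 × 289 mm
M2: ⌊289/2⌋ × 204 = 144 × 204 mm
M3: ⌊204/2⌋ × 144 = 102 × 144 mm
M4: ⌊144/2⌋ × 102 = 72 × 102 mm
M5: ⌊102/2⌋ × 72 = 51 × 72 mm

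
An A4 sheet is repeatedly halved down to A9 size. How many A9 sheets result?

Each ISO step halves the sheet: 1 × A4 → 2 × A5 → 4 × A6 → 8 × A7 → …
From A4 to A9 is 5 halving steps: 2^5 = 32.

32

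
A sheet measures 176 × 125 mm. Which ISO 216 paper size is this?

Aspect ratio 176/125 ≈ 1.408 — close to the ISO √2 ≈ 1.414.
In the B-series (B0 = 1000 × 1414 mm): B6 = 125 × 176 mm.

B6 (125 × 176 mm)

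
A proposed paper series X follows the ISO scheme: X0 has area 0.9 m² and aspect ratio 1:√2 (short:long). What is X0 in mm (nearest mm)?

798 × 1128 mm

Let the short side be w mm. Then w · w√2 = 0.9 m² = 900,000 mm².
w² = 900,000/√2, so w ≈ 797.7 mm; long side = w√2 ≈ 1128.2 mm.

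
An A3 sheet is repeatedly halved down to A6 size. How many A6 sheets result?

A3 = 297 × 420 mm; A6 = 105 × 148 mm.
Each halving step doubles the count; 3 steps from A3 to A6.
2^3 = 8.

8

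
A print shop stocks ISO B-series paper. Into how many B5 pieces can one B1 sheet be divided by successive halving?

16

B1 = 707 × 1000 mm; B5 = 176 × 250 mm.
Each halving step doubles the count; 4 steps from B1 to B5.
2^4 = 16.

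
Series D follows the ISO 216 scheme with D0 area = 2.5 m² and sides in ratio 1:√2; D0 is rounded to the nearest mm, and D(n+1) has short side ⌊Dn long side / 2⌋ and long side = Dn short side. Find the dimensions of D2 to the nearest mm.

Let D0's short side be w mm. w · w√2 = 2.5 m² = 2,500,000 mm², so w ≈ 1329.6 mm and w√2 ≈ 1880.3 mm → D0 = 1330 × 1880 mm.
D1: ⌊1880/2⌋ × 1330 = 940 × 1330 mm
D2: ⌊1330/2⌋ × 940 = 665 × 940 mm

665 × 940 mm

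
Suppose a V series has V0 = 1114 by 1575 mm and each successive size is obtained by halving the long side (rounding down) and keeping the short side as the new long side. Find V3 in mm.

393 × 557 mm

V1: ⌊1575/2⌋ × 1114 = 787 × 1114 mm
V2: ⌊1114/2⌋ × 787 = 557 × 787 mm
V3: ⌊787/2⌋ × 557 = 393 × 557 mm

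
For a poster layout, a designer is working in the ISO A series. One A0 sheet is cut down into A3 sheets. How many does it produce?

8

Each ISO step halves the sheet: 1 × A0 → 2 × A1 → 4 × A2 → 8 × A3
From A0 to A3 is 3 halving steps: 2^3 = 8.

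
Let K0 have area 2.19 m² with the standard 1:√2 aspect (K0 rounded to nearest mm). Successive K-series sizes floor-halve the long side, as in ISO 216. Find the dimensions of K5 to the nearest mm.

220 × 311 mm

Let K0's short side be w mm. w · w√2 = 2.19 m² = 2,190,000 mm², so w ≈ 1244.4 mm and w√2 ≈ 1759.9 mm → K0 = 1244 × 1760 mm.
K1: ⌊1760/2⌋ × 1244 = 880 × 1244 mm
K2: ⌊1244/2⌋ × 880 = 622 × 880 mm
K3: ⌊880/2⌋ × 622 = 440 × 622 mm
K4: ⌊622/2⌋ × 440 = 311 × 440 mm
K5: ⌊440/2⌋ × 311 = 220 × 311 mm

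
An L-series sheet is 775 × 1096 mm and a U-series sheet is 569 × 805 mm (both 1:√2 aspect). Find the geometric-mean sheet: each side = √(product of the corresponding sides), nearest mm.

664 × 939 mm

Short side: √(775 · 569) = √440975 ≈ 664.1 → 664 mm
Long side: √(1096 · 805) = √882280 ≈ 939.3 → 939 mm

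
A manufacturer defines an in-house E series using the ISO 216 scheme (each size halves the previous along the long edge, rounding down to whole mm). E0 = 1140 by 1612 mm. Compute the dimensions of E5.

E1: ⌊1612/2⌋ × 1140 = 806 × 1140 mm
E2: ⌊1140/2⌋ × 806 = 570 × 806 mm
E3: ⌊806/2⌋ × 570 = 403 × 570 mm
E4: ⌊570/2⌋ × 403 = 285 × 403 mm
E5: ⌊403/2⌋ × 285 = 201 × 285 mm

201 × 285 mm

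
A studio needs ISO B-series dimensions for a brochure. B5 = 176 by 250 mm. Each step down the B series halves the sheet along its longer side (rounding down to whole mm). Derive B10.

B6: ⌊250/2⌋ × 176 = 125 × 176 mm
B7: ⌊176/2⌋ × 125 = 88 × 125 mm
B8: ⌊125/2⌋ × 88 = 62 × 88 mm
B9: ⌊88/2⌋ × 62 = 44 × 62 mm
B10: ⌊62/2⌋ × 44 = 31 × 44 mm

31 × 44 mm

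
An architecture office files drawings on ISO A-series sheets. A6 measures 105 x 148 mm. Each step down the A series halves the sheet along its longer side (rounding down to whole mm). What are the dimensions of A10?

26 × 37 mm

A7: ⌊148/2⌋ × 105 = 74 × 105 mm
A8: ⌊105/2⌋ × 74 = 52 × 74 mm
A9: ⌊74/2⌋ × 52 = 37 × 52 mm
A10: ⌊52/2⌋ × 37 = 26 × 37 mm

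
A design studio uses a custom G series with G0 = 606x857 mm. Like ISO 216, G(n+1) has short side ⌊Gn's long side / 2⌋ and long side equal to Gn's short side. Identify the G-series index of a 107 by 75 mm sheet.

G0: 606 × 857 mm
G1: 428 × 606 mm
G2: 303 × 428 mm
G3: 214 × 303 mm
G4: 151 × 214 mm
G5: 107 × 151 mm
G6: 75 × 107 mm
G7: 53 × 75 mm
→ matches G6.

G6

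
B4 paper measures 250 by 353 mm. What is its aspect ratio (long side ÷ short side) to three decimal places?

1.412

353 / 250 = 1.412
ISO 216 targets √2 ≈ 1.414; the -0.002 deviation is from mm rounding.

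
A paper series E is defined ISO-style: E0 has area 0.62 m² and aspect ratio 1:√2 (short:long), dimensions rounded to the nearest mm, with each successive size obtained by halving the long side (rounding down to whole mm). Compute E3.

234 × 331 mm

Let E0's short side be w mm. w · w√2 = 0.62 m² = 620,000 mm², so w ≈ 662.1 mm and w√2 ≈ 936.4 mm → E0 = 662 × 936 mm.
E1: ⌊936/2⌋ × 662 = 468 × 662 mm
E2: ⌊662/2⌋ × 468 = 331 × 468 mm
E3: ⌊468/2⌋ × 331 = 234 × 331 mm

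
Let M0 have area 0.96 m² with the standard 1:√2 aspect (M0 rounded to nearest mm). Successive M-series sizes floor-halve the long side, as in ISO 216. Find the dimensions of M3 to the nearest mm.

Let M0's short side be w mm. w · w√2 = 0.96 m² = 960,000 mm², so w ≈ 823.9 mm and w√2 ≈ 1165.2 mm → M0 = 824 × 1165 mm.
M1: ⌊1165/2⌋ × 824 = 582 × 824 mm
M2: ⌊824/2⌋ × 582 = 412 × 582 mm
M3: ⌊582/2⌋ × 412 = 291 × 412 mm

291 × 412 mm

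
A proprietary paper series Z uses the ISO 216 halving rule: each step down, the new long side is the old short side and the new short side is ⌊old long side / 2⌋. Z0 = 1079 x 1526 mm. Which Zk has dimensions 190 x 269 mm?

Z0: 1079 × 1526 mm
Z1: 763 × 1079 mm
Z2: 539 × 763 mm
Z3: 381 × 539 mm
Z4: 269 × 381 mm
Z5: 190 × 269 mm
Z6: 134 × 190 mm
→ matches Z5.

Z5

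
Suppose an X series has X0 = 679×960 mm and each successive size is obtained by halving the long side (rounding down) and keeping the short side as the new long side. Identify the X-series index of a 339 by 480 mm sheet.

X2

X0: 679 × 960 mm
X1: 480 × 679 mm
X2: 339 × 480 mm
X3: 240 × 339 mm
→ matches X2.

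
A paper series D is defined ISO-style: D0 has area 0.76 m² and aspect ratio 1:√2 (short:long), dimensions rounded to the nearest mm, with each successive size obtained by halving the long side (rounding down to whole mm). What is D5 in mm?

Let D0's short side be w mm. w · w√2 = 0.76 m² = 760,000 mm², so w ≈ 733.1 mm and w√2 ≈ 1036.7 mm → D0 = 733 × 1037 mm.
D1: ⌊1037/2⌋ × 733 = 518 × 733 mm
D2: ⌊733/2⌋ × 518 = 366 × 518 mm
D3: ⌊518/2⌋ × 366 = 259 × 366 mm
D4: ⌊366/2⌋ × 259 = 183 × 259 mm
D5: ⌊259/2⌋ × 183 = 129 × 183 mm

129 × 183 mm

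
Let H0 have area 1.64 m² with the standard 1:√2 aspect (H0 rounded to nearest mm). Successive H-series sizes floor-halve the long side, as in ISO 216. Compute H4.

Let H0's short side be w mm. w · w√2 = 1.64 m² = 1,640,000 mm², so w ≈ 1076.9 mm and w√2 ≈ 1522.9 mm → H0 = 1077 × 1523 mm.
H1: ⌊1523/2⌋ × 1077 = 761 × 1077 mm
H2: ⌊1077/2⌋ × 761 = 538 × 761 mm
H3: ⌊761/2⌋ × 538 = 380 × 538 mm
H4: ⌊538/2⌋ × 380 = 269 × 380 mm

269 × 380 mm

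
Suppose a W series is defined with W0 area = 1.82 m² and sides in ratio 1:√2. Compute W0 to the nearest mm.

1134 × 1604 mm

Let the short side be w mm. Then w · w√2 = 1.82 m² = 1,820,000 mm².
w² = 1,820,000/√2, so w ≈ 1134.4 mm; long side = w√2 ≈ 1604.3 mm.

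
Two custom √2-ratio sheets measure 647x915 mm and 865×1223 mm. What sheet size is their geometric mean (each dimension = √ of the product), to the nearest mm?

748 × 1058 mm

Short side: √(647 · 865) = √559655 ≈ 748.1 → 748 mm
Long side: √(915 · 1223) = √1119045 ≈ 1057.8 → 1058 mm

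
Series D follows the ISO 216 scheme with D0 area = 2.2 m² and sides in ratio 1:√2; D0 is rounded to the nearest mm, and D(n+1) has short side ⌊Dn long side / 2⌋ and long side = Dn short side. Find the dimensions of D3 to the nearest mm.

441 × 623 mm

Let D0's short side be w mm. w · w√2 = 2.2 m² = 2,200,000 mm², so w ≈ 1247.3 mm and w√2 ≈ 1763.9 mm → D0 = 1247 × 1764 mm.
D1: ⌊1764/2⌋ × 1247 = 882 × 1247 mm
D2: ⌊1247/2⌋ × 882 = 623 × 882 mm
D3: ⌊882/2⌋ × 623 = 441 × 623 mm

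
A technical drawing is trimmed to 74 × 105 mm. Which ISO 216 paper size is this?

Aspect ratio 105/74 ≈ 1.419 — close to the ISO √2 ≈ 1.414.
In the A-series (A0 area = 1 m²): A7 = 74 × 105 mm.

A7 (74 × 105 mm)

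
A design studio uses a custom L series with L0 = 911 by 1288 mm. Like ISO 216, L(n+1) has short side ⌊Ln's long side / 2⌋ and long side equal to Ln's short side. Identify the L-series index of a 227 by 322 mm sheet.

L0: 911 × 1288 mm
L1: 644 × 911 mm
L2: 455 × 644 mm
L3: 322 × 455 mm
L4: 227 × 322 mm
L5: 161 × 227 mm
→ matches L4.

L4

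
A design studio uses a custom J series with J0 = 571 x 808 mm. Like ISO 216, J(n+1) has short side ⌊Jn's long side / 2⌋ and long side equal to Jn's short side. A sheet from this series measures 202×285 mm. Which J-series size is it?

J0: 571 × 808 mm
J1: 404 × 571 mm
J2: 285 × 404 mm
J3: 202 × 285 mm
J4: 142 × 202 mm
→ matches J3.

J3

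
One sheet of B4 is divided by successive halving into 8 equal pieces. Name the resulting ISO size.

8 = 2^3, so 3 halving steps.
B4 → B5 → … → B7 after 3 steps.

B7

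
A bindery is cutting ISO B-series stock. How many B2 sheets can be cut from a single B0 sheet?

Each ISO step halves the sheet: 1 × B0 → 2 × B1 → 4 × B2
From B0 to B2 is 2 halving steps: 2^2 = 4.

4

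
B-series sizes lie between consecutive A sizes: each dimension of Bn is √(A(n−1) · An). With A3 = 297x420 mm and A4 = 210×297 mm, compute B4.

250 × 353 mm

Short side: √(297 · 210) = √62370 ≈ 249.7 → 250 mm
Long side: √(420 · 297) = √124740 ≈ 353.2 → 353 mm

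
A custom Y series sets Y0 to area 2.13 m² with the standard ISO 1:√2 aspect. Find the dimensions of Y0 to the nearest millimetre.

1227 × 1736 mm

Let the short side be w mm. Then w · w√2 = 2.13 m² = 2,130,000 mm².
w² = 2,130,000/√2, so w ≈ 1227.2 mm; long side = w√2 ≈ 1735.6 mm.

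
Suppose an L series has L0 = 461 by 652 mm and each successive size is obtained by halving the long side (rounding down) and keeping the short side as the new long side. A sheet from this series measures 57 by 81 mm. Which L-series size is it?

L6

L0: 461 × 652 mm
L1: 326 × 461 mm
L2: 230 × 326 mm
L3: 163 × 230 mm
L4: 115 × 163 mm
L5: 81 × 115 mm
L6: 57 × 81 mm
L7: 40 × 57 mm
→ matches L6.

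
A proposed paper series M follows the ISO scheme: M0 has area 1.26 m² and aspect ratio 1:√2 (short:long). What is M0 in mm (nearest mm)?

Let the short side be w mm. Then w · w√2 = 1.26 m² = 1,260,000 mm².
w² = 1,260,000/√2, so w ≈ 943.9 mm; long side = w√2 ≈ 1334.9 mm.

944 × 1335 mm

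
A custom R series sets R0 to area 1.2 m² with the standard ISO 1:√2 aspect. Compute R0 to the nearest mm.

921 × 1303 mm

Let the short side be w mm. Then w · w√2 = 1.2 m² = 1,200,000 mm².
w² = 1,200,000/√2, so w ≈ 921.2 mm; long side = w√2 ≈ 1302.7 mm.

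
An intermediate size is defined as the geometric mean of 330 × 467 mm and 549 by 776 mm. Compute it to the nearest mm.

Short side: √(330 · 549) = √181170 ≈ 425.6 → 426 mm
Long side: √(467 · 776) = √362392 ≈ 602.0 → 602 mm

426 × 602 mm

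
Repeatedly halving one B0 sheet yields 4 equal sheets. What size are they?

B2

4 = 2^2, so 2 halving steps.
B0 → B1 → … → B2 after 2 steps.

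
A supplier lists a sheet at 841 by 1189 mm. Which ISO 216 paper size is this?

Aspect ratio 1189/841 ≈ 1.414 — close to the ISO √2 ≈ 1.414.
In the A-series (A0 area = 1 m²): A0 = 841 × 1189 mm.

A0 (841 × 1189 mm)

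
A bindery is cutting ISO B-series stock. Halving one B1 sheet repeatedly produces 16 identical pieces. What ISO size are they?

16 = 2^4, so 4 halving steps.
B1 → B2 → … → B5 after 4 steps.

B5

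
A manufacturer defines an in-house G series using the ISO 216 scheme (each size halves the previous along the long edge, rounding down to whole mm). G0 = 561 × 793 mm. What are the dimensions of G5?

99 × 140 mm

G1: ⌊793/2⌋ × 561 = 396 × 561 mm
G2: ⌊561/2⌋ × 396 = 280 × 396 mm
G3: ⌊396/2⌋ × 280 = 198 × 280 mm
G4: ⌊280/2⌋ × 198 = 140 × 198 mm
G5: ⌊198/2⌋ × 140 = 99 × 140 mm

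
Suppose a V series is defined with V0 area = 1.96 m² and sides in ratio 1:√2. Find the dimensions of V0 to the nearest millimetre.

Let the short side be w mm. Then w · w√2 = 1.96 m² = 1,960,000 mm².
w² = 1,960,000/√2, so w ≈ 1177.3 mm; long side = w√2 ≈ 1664.9 mm.

1177 × 1665 mm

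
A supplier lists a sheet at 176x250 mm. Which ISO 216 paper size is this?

Aspect ratio 250/176 ≈ 1.420 — close to the ISO √2 ≈ 1.414.
In the B-series (B0 = 1000 × 1414 mm): B5 = 176 × 250 mm.

B5 (176 × 250 mm)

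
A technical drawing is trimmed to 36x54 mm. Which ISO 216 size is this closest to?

A9 (37 × 52 mm)

Aspect ratio 54/36 ≈ 1.500 (ISO target is √2 ≈ 1.414).
In the A-series (A0 area = 1 m²): A9 = 37 × 52 mm.
Off by 3 mm total — nearest standard size.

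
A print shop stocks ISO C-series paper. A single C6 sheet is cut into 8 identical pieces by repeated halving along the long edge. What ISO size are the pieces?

C9

8 = 2^3, so 3 halving steps.
C6 → C7 → … → C9 after 3 steps.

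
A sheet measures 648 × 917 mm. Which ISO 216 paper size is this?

C1 (648 × 917 mm)

Aspect ratio 917/648 ≈ 1.415 — close to the ISO √2 ≈ 1.414.
In the C-series (envelope sizes, between A and B): C1 = 648 × 917 mm.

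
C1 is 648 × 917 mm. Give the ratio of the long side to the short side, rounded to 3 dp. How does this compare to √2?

917 / 648 = 1.415
Matches √2 ≈ 1.414 — the ISO 216 defining ratio.

1.415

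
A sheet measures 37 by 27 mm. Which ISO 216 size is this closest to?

Aspect ratio 37/27 ≈ 1.370 (ISO target is √2 ≈ 1.414).
In the A-series (A0 area = 1 m²): A10 = 26 × 37 mm.
Off by 1 mm total — nearest standard size.

A10 (26 × 37 mm)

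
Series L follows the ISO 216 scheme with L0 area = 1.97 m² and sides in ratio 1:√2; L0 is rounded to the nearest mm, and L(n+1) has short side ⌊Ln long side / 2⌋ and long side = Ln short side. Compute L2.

590 × 834 mm

Let L0's short side be w mm. w · w√2 = 1.97 m² = 1,970,000 mm², so w ≈ 1180.3 mm and w√2 ≈ 1669.1 mm → L0 = 1180 × 1669 mm.
L1: ⌊1669/2⌋ × 1180 = 834 × 1180 mm
L2: ⌊1180/2⌋ × 834 = 590 × 834 mm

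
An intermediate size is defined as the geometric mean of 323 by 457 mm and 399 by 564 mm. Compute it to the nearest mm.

359 × 508 mm

Short side: √(323 · 399) = √128877 ≈ 359.0 → 359 mm
Long side: √(457 · 564) = √257748 ≈ 507.7 → 508 mm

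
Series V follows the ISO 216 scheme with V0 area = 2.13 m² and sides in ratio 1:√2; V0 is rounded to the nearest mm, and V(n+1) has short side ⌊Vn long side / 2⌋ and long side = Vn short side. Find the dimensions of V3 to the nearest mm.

434 × 613 mm

Let V0's short side be w mm. w · w√2 = 2.13 m² = 2,130,000 mm², so w ≈ 1227.2 mm and w√2 ≈ 1735.6 mm → V0 = 1227 × 1736 mm.
V1: ⌊1736/2⌋ × 1227 = 868 × 1227 mm
V2: ⌊1227/2⌋ × 868 = 613 × 868 mm
V3: ⌊868/2⌋ × 613 = 434 × 613 mm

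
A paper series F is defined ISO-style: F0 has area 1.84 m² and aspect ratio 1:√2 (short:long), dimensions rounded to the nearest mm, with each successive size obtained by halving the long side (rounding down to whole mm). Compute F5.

Let F0's short side be w mm. w · w√2 = 1.84 m² = 1,840,000 mm², so w ≈ 1140.6 mm and w√2 ≈ 1613.1 mm → F0 = 1141 × 1613 mm.
F1: ⌊1613/2⌋ × 1141 = 806 × 1141 mm
F2: ⌊1141/2⌋ × 806 = 570 × 806 mm
F3: ⌊806/2⌋ × 570 = 403 × 570 mm
F4: ⌊570/2⌋ × 403 = 285 × 403 mm
F5: ⌊403/2⌋ × 285 = 201 × 285 mm

201 × 285 mm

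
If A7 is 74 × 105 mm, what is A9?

37 × 52 mm

A8: ⌊105/2⌋ × 74 = 52 × 74 mm
A9: ⌊74/2⌋ × 52 = 37 × 52 mm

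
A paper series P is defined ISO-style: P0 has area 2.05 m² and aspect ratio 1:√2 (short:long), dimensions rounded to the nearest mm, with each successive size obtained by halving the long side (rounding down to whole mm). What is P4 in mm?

Let P0's short side be w mm. w · w√2 = 2.05 m² = 2,050,000 mm², so w ≈ 1204.0 mm and w√2 ≈ 1702.7 mm → P0 = 1204 × 1703 mm.
P1: ⌊1703/2⌋ × 1204 = 851 × 1204 mm
P2: ⌊1204/2⌋ × 851 = 602 × 851 mm
P3: ⌊851/2⌋ × 602 = 425 × 602 mm
P4: ⌊602/2⌋ × 425 = 301 × 425 mm

301 × 425 mm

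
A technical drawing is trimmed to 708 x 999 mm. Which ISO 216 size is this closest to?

B1 (707 × 1000 mm)

Aspect ratio 999/708 ≈ 1.411 — close to the ISO √2 ≈ 1.414.
In the B-series (B0 = 1000 × 1414 mm): B1 = 707 × 1000 mm.
Off by 2 mm total — nearest standard size.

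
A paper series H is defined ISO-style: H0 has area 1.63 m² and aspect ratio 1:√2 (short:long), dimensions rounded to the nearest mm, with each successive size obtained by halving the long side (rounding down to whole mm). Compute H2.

Let H0's short side be w mm. w · w√2 = 1.63 m² = 1,630,000 mm², so w ≈ 1073.6 mm and w√2 ≈ 1518.3 mm → H0 = 1074 × 1518 mm.
H1: ⌊1518/2⌋ × 1074 = 759 × 1074 mm
H2: ⌊1074/2⌋ × 759 = 537 × 759 mm

537 × 759 mm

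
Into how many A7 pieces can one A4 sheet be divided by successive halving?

Each ISO step halves the sheet: 1 × A4 → 2 × A5 → 4 × A6 → 8 × A7
From A4 to A7 is 3 halving steps: 2^3 = 8.

8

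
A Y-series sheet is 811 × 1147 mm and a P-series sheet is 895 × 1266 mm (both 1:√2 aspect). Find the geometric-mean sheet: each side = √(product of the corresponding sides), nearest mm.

852 × 1205 mm

Short side: √(811 · 895) = √725845 ≈ 852.0 → 852 mm
Long side: √(1147 · 1266) = √1452102 ≈ 1205.0 → 1205 mm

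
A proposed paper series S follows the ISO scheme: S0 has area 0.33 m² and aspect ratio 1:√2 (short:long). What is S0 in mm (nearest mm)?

483 × 683 mm

Let the short side be w mm. Then w · w√2 = 0.33 m² = 330,000 mm².
w² = 330,000/√2, so w ≈ 483.1 mm; long side = w√2 ≈ 683.1 mm.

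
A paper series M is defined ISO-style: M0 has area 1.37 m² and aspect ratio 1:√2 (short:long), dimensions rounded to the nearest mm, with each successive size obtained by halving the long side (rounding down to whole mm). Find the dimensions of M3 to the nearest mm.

Let M0's short side be w mm. w · w√2 = 1.37 m² = 1,370,000 mm², so w ≈ 984.2 mm and w√2 ≈ 1391.9 mm → M0 = 984 × 1392 mm.
M1: ⌊1392/2⌋ × 984 = 696 × 984 mm
M2: ⌊984/2⌋ × 696 = 492 × 696 mm
M3: ⌊696/2⌋ × 492 = 348 × 492 mm

348 × 492 mm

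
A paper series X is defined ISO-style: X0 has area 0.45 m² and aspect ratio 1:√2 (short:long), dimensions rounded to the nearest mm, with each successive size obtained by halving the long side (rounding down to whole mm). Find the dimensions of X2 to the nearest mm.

282 × 399 mm

Let X0's short side be w mm. w · w√2 = 0.45 m² = 450,000 mm², so w ≈ 564.1 mm and w√2 ≈ 797.7 mm → X0 = 564 × 798 mm.
X1: ⌊798/2⌋ × 564 = 399 × 564 mm
X2: ⌊564/2⌋ × 399 = 282 × 399 mm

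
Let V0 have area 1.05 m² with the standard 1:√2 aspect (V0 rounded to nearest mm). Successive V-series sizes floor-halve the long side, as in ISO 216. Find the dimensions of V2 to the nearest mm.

Let V0's short side be w mm. w · w√2 = 1.05 m² = 1,050,000 mm², so w ≈ 861.7 mm and w√2 ≈ 1218.6 mm → V0 = 862 × 1219 mm.
V1: ⌊1219/2⌋ × 862 = 609 × 862 mm
V2: ⌊862/2⌋ × 609 = 431 × 609 mm

431 × 609 mm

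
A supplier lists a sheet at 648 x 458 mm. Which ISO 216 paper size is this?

Aspect ratio 648/458 ≈ 1.415 — close to the ISO √2 ≈ 1.414.
In the C-series (envelope sizes, between A and B): C2 = 458 × 648 mm.

C2 (458 × 648 mm)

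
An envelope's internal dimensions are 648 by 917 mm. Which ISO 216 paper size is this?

C1 (648 × 917 mm)

Aspect ratio 917/648 ≈ 1.415 — close to the ISO √2 ≈ 1.414.
In the C-series (envelope sizes, between A and B): C1 = 648 × 917 mm.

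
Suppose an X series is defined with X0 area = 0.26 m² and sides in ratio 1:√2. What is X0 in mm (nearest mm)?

429 × 606 mm

Let the short side be w mm. Then w · w√2 = 0.26 m² = 260,000 mm².
w² = 260,000/√2, so w ≈ 428.8 mm; long side = w√2 ≈ 606.4 mm.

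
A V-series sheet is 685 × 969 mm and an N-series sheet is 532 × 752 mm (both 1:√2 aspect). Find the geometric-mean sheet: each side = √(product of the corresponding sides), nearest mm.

Short side: √(685 · 532) = √364420 ≈ 603.7 → 604 mm
Long side: √(969 · 752) = √728688 ≈ 853.6 → 854 mm

604 × 854 mm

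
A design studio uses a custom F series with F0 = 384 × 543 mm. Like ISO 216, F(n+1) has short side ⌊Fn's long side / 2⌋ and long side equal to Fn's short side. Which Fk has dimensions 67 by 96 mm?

F5

F0: 384 × 543 mm
F1: 271 × 384 mm
F2: 192 × 271 mm
F3: 135 × 192 mm
F4: 96 × 135 mm
F5: 67 × 96 mm
F6: 48 × 67 mm
→ matches F5.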